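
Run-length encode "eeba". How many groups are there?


Input: eeba
Scanning for consecutive runs:
  Group 1: 'e' x 2 (positions 0-1)
  Group 2: 'b' x 1 (positions 2-2)
  Group 3: 'a' x 1 (positions 3-3)
Total groups: 3

3


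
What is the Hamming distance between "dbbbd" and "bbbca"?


Comparing "dbbbd" and "bbbca" position by position:
  Position 0: 'd' vs 'b' => differ
  Position 1: 'b' vs 'b' => same
  Position 2: 'b' vs 'b' => same
  Position 3: 'b' vs 'c' => differ
  Position 4: 'd' vs 'a' => differ
Total differences (Hamming distance): 3

3


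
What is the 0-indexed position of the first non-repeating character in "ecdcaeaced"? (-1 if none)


Input: ecdcaeaced
Character frequencies:
  'a': 2
  'c': 3
  'd': 2
  'e': 3
Scanning left to right for freq == 1:
  Position 0 ('e'): freq=3, skip
  Position 1 ('c'): freq=3, skip
  Position 2 ('d'): freq=2, skip
  Position 3 ('c'): freq=3, skip
  Position 4 ('a'): freq=2, skip
  Position 5 ('e'): freq=3, skip
  Position 6 ('a'): freq=2, skip
  Position 7 ('c'): freq=3, skip
  Position 8 ('e'): freq=3, skip
  Position 9 ('d'): freq=2, skip
  No unique character found => answer = -1

-1


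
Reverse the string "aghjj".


Input: aghjj
Reading characters right to left:
  Position 4: 'j'
  Position 3: 'j'
  Position 2: 'h'
  Position 1: 'g'
  Position 0: 'a'
Reversed: jjhga

jjhga


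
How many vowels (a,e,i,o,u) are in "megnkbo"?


Input: megnkbo
Checking each character:
  'm' at position 0: consonant
  'e' at position 1: vowel (running total: 1)
  'g' at position 2: consonant
  'n' at position 3: consonant
  'k' at position 4: consonant
  'b' at position 5: consonant
  'o' at position 6: vowel (running total: 2)
Total vowels: 2

2


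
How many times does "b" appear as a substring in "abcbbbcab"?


Searching for "b" in "abcbbbcab"
Scanning each position:
  Position 0: "a" => no
  Position 1: "b" => MATCH
  Position 2: "c" => no
  Position 3: "b" => MATCH
  Position 4: "b" => MATCH
  Position 5: "b" => MATCH
  Position 6: "c" => no
  Position 7: "a" => no
  Position 8: "b" => MATCH
Total occurrences: 5

5


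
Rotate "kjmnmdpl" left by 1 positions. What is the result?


Input: "kjmnmdpl", rotate left by 1
First 1 characters: "k"
Remaining characters: "jmnmdpl"
Concatenate remaining + first: "jmnmdpl" + "k" = "jmnmdplk"

jmnmdplk


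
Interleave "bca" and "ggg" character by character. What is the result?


Interleaving "bca" and "ggg":
  Position 0: 'b' from first, 'g' from second => "bg"
  Position 1: 'c' from first, 'g' from second => "cg"
  Position 2: 'a' from first, 'g' from second => "ag"
Result: bgcgag

bgcgag


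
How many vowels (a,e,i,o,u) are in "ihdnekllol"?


Input: ihdnekllol
Checking each character:
  'i' at position 0: vowel (running total: 1)
  'h' at position 1: consonant
  'd' at position 2: consonant
  'n' at position 3: consonant
  'e' at position 4: vowel (running total: 2)
  'k' at position 5: consonant
  'l' at position 6: consonant
  'l' at position 7: consonant
  'o' at position 8: vowel (running total: 3)
  'l' at position 9: consonant
Total vowels: 3

3


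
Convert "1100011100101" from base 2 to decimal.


Input: "1100011100101" in base 2
Positional expansion:
  Digit '1' (value 1) x 2^12 = 4096
  Digit '1' (value 1) x 2^11 = 2048
  Digit '0' (value 0) x 2^10 = 0
  Digit '0' (value 0) x 2^9 = 0
  Digit '0' (value 0) x 2^8 = 0
  Digit '1' (value 1) x 2^7 = 128
  Digit '1' (value 1) x 2^6 = 64
  Digit '1' (value 1) x 2^5 = 32
  Digit '0' (value 0) x 2^4 = 0
  Digit '0' (value 0) x 2^3 = 0
  Digit '1' (value 1) x 2^2 = 4
  Digit '0' (value 0) x 2^1 = 0
  Digit '1' (value 1) x 2^0 = 1
Sum = 6373

6373


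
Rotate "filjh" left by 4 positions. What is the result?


Input: "filjh", rotate left by 4
First 4 characters: "filj"
Remaining characters: "h"
Concatenate remaining + first: "h" + "filj" = "hfilj"

hfilj


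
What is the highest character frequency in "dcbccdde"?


Input: dcbccdde
Character counts:
  'b': 1
  'c': 3
  'd': 3
  'e': 1
Maximum frequency: 3

3


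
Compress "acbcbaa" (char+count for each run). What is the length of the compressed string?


Input: acbcbaa
Runs:
  'a' x 1 => "a1"
  'c' x 1 => "c1"
  'b' x 1 => "b1"
  'c' x 1 => "c1"
  'b' x 1 => "b1"
  'a' x 2 => "a2"
Compressed: "a1c1b1c1b1a2"
Compressed length: 12

12


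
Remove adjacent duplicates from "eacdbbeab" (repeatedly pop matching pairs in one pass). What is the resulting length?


Input: eacdbbeab
Stack-based adjacent duplicate removal:
  Read 'e': push. Stack: e
  Read 'a': push. Stack: ea
  Read 'c': push. Stack: eac
  Read 'd': push. Stack: eacd
  Read 'b': push. Stack: eacdb
  Read 'b': matches stack top 'b' => pop. Stack: eacd
  Read 'e': push. Stack: eacde
  Read 'a': push. Stack: eacdea
  Read 'b': push. Stack: eacdeab
Final stack: "eacdeab" (length 7)

7


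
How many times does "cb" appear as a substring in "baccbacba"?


Searching for "cb" in "baccbacba"
Scanning each position:
  Position 0: "ba" => no
  Position 1: "ac" => no
  Position 2: "cc" => no
  Position 3: "cb" => MATCH
  Position 4: "ba" => no
  Position 5: "ac" => no
  Position 6: "cb" => MATCH
  Position 7: "ba" => no
Total occurrences: 2

2


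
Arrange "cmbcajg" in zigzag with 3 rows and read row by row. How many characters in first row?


Zigzag "cmbcajg" into 3 rows:
Placing characters:
  'c' => row 0
  'm' => row 1
  'b' => row 2
  'c' => row 1
  'a' => row 0
  'j' => row 1
  'g' => row 2
Rows:
  Row 0: "ca"
  Row 1: "mcj"
  Row 2: "bg"
First row length: 2

2


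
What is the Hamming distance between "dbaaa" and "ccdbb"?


Comparing "dbaaa" and "ccdbb" position by position:
  Position 0: 'd' vs 'c' => differ
  Position 1: 'b' vs 'c' => differ
  Position 2: 'a' vs 'd' => differ
  Position 3: 'a' vs 'b' => differ
  Position 4: 'a' vs 'b' => differ
Total differences (Hamming distance): 5

5


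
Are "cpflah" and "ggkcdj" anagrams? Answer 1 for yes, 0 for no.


Strings: "cpflah", "ggkcdj"
Sorted first:  acfhlp
Sorted second: cdggjk
Differ at position 0: 'a' vs 'c' => not anagrams

0


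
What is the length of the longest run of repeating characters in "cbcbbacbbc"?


Input: "cbcbbacbbc"
Scanning for longest run:
  Position 1 ('b'): new char, reset run to 1
  Position 2 ('c'): new char, reset run to 1
  Position 3 ('b'): new char, reset run to 1
  Position 4 ('b'): continues run of 'b', length=2
  Position 5 ('a'): new char, reset run to 1
  Position 6 ('c'): new char, reset run to 1
  Position 7 ('b'): new char, reset run to 1
  Position 8 ('b'): continues run of 'b', length=2
  Position 9 ('c'): new char, reset run to 1
Longest run: 'b' with length 2

2


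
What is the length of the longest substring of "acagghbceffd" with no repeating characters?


Input: "acagghbceffd"
Sliding window (track last position of each char):
  Position 0 ('a'): window [0,0] length 1 -- new best
  Position 1 ('c'): window [0,1] length 2 -- new best
  Position 2 ('a'): repeat (last at 0), move window start to 1
  Position 2 ('a'): window [1,2] length 2
  Position 3 ('g'): window [1,3] length 3 -- new best
  Position 4 ('g'): repeat (last at 3), move window start to 4
  Position 4 ('g'): window [4,4] length 1
  Position 5 ('h'): window [4,5] length 2
  Position 6 ('b'): window [4,6] length 3
  Position 7 ('c'): window [4,7] length 4 -- new best
  Position 8 ('e'): window [4,8] length 5 -- new best
  Position 9 ('f'): window [4,9] length 6 -- new best
  Position 10 ('f'): repeat (last at 9), move window start to 10
  Position 10 ('f'): window [10,10] length 1
  Position 11 ('d'): window [10,11] length 2
Longest substring with no repeats: "ghbcef" with length 6

6


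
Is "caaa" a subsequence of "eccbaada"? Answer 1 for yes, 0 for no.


Check if "caaa" is a subsequence of "eccbaada"
Greedy scan:
  Position 0 ('e'): no match needed
  Position 1 ('c'): matches sub[0] = 'c'
  Position 2 ('c'): no match needed
  Position 3 ('b'): no match needed
  Position 4 ('a'): matches sub[1] = 'a'
  Position 5 ('a'): matches sub[2] = 'a'
  Position 6 ('d'): no match needed
  Position 7 ('a'): matches sub[3] = 'a'
All 4 characters matched => is a subsequence

1


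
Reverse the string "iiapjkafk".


Input: iiapjkafk
Reading characters right to left:
  Position 8: 'k'
  Position 7: 'f'
  Position 6: 'a'
  Position 5: 'k'
  Position 4: 'j'
  Position 3: 'p'
  Position 2: 'a'
  Position 1: 'i'
  Position 0: 'i'
Reversed: kfakjpaii

kfakjpaii


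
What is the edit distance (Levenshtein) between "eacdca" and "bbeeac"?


Computing edit distance: "eacdca" -> "bbeeac"
DP table:
           b    b    e    e    a    c
      0    1    2    3    4    5    6
  e   1    1    2    2    3    4    5
  a   2    2    2    3    3    3    4
  c   3    3    3    3    4    4    3
  d   4    4    4    4    4    5    4
  c   5    5    5    5    5    5    5
  a   6    6    6    6    6    5    6
Edit distance = dp[6][6] = 6

6


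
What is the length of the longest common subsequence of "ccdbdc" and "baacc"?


LCS of "ccdbdc" and "baacc"
DP table:
           b    a    a    c    c
      0    0    0    0    0    0
  c   0    0    0    0    1    1
  c   0    0    0    0    1    2
  d   0    0    0    0    1    2
  b   0    1    1    1    1    2
  d   0    1    1    1    1    2
  c   0    1    1    1    2    2
LCS length = dp[6][5] = 2

2


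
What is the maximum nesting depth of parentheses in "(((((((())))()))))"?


Input: "(((((((())))()))))"
Tracking depth:
  Position 0 '(': depth becomes 1
  Position 1 '(': depth becomes 2
  Position 2 '(': depth becomes 3
  Position 3 '(': depth becomes 4
  Position 4 '(': depth becomes 5
  Position 5 '(': depth becomes 6
  Position 6 '(': depth becomes 7
  Position 7 '(': depth becomes 8
  Position 8 ')': depth becomes 7
  Position 9 ')': depth becomes 6
  Position 10 ')': depth becomes 5
  Position 11 ')': depth becomes 4
  Position 12 '(': depth becomes 5
  Position 13 ')': depth becomes 4
  Position 14 ')': depth becomes 3
  Position 15 ')': depth becomes 2
  Position 16 ')': depth becomes 1
  Position 17 ')': depth becomes 0
Maximum depth reached: 8

8


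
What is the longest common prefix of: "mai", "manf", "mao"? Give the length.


Words: mai, manf, mao
  Position 0: all 'm' => match
  Position 1: all 'a' => match
  Position 2: ('i', 'n', 'o') => mismatch, stop
LCP = "ma" (length 2)

2


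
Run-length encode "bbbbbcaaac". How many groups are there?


Input: bbbbbcaaac
Scanning for consecutive runs:
  Group 1: 'b' x 5 (positions 0-4)
  Group 2: 'c' x 1 (positions 5-5)
  Group 3: 'a' x 3 (positions 6-8)
  Group 4: 'c' x 1 (positions 9-9)
Total groups: 4

4


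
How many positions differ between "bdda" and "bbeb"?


Comparing "bdda" and "bbeb" position by position:
  Position 0: 'b' vs 'b' => same
  Position 1: 'd' vs 'b' => DIFFER
  Position 2: 'd' vs 'e' => DIFFER
  Position 3: 'a' vs 'b' => DIFFER
Positions that differ: 3

3


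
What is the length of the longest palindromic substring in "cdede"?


Input: "cdede"
Checking substrings for palindromes:
  [1:4] "ded" (len 3) => palindrome
  [2:5] "ede" (len 3) => palindrome
Longest palindromic substring: "ded" with length 3

3


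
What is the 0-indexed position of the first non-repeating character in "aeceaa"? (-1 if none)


Input: aeceaa
Character frequencies:
  'a': 3
  'c': 1
  'e': 2
Scanning left to right for freq == 1:
  Position 0 ('a'): freq=3, skip
  Position 1 ('e'): freq=2, skip
  Position 2 ('c'): unique! => answer = 2

2


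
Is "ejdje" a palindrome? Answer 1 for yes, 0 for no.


Input: ejdje
Reversed: ejdje
  Compare pos 0 ('e') with pos 4 ('e'): match
  Compare pos 1 ('j') with pos 3 ('j'): match
Result: palindrome

1


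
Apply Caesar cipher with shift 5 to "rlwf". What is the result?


Caesar cipher: shift "rlwf" by 5
  'r' (pos 17) + 5 = pos 22 = 'w'
  'l' (pos 11) + 5 = pos 16 = 'q'
  'w' (pos 22) + 5 = pos 1 = 'b'
  'f' (pos 5) + 5 = pos 10 = 'k'
Result: wqbk

wqbk


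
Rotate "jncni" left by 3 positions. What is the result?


Input: "jncni", rotate left by 3
First 3 characters: "jnc"
Remaining characters: "ni"
Concatenate remaining + first: "ni" + "jnc" = "nijnc"

nijnc


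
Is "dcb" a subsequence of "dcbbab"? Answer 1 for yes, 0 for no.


Check if "dcb" is a subsequence of "dcbbab"
Greedy scan:
  Position 0 ('d'): matches sub[0] = 'd'
  Position 1 ('c'): matches sub[1] = 'c'
  Position 2 ('b'): matches sub[2] = 'b'
  Position 3 ('b'): no match needed
  Position 4 ('a'): no match needed
  Position 5 ('b'): no match needed
All 3 characters matched => is a subsequence

1


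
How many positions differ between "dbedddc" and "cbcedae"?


Comparing "dbedddc" and "cbcedae" position by position:
  Position 0: 'd' vs 'c' => DIFFER
  Position 1: 'b' vs 'b' => same
  Position 2: 'e' vs 'c' => DIFFER
  Position 3: 'd' vs 'e' => DIFFER
  Position 4: 'd' vs 'd' => same
  Position 5: 'd' vs 'a' => DIFFER
  Position 6: 'c' vs 'e' => DIFFER
Positions that differ: 5

5


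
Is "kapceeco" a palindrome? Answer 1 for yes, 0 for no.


Input: kapceeco
Reversed: oceecpak
  Compare pos 0 ('k') with pos 7 ('o'): MISMATCH
  Compare pos 1 ('a') with pos 6 ('c'): MISMATCH
  Compare pos 2 ('p') with pos 5 ('e'): MISMATCH
  Compare pos 3 ('c') with pos 4 ('e'): MISMATCH
Result: not a palindrome

0


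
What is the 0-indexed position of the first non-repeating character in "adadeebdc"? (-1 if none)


Input: adadeebdc
Character frequencies:
  'a': 2
  'b': 1
  'c': 1
  'd': 3
  'e': 2
Scanning left to right for freq == 1:
  Position 0 ('a'): freq=2, skip
  Position 1 ('d'): freq=3, skip
  Position 2 ('a'): freq=2, skip
  Position 3 ('d'): freq=3, skip
  Position 4 ('e'): freq=2, skip
  Position 5 ('e'): freq=2, skip
  Position 6 ('b'): unique! => answer = 6

6


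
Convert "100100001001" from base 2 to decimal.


Input: "100100001001" in base 2
Positional expansion:
  Digit '1' (value 1) x 2^11 = 2048
  Digit '0' (value 0) x 2^10 = 0
  Digit '0' (value 0) x 2^9 = 0
  Digit '1' (value 1) x 2^8 = 256
  Digit '0' (value 0) x 2^7 = 0
  Digit '0' (value 0) x 2^6 = 0
  Digit '0' (value 0) x 2^5 = 0
  Digit '0' (value 0) x 2^4 = 0
  Digit '1' (value 1) x 2^3 = 8
  Digit '0' (value 0) x 2^2 = 0
  Digit '0' (value 0) x 2^1 = 0
  Digit '1' (value 1) x 2^0 = 1
Sum = 2313

2313


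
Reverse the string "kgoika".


Input: kgoika
Reading characters right to left:
  Position 5: 'a'
  Position 4: 'k'
  Position 3: 'i'
  Position 2: 'o'
  Position 1: 'g'
  Position 0: 'k'
Reversed: akiogk

akiogk


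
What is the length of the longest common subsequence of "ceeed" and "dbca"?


LCS of "ceeed" and "dbca"
DP table:
           d    b    c    a
      0    0    0    0    0
  c   0    0    0    1    1
  e   0    0    0    1    1
  e   0    0    0    1    1
  e   0    0    0    1    1
  d   0    1    1    1    1
LCS length = dp[5][4] = 1

1


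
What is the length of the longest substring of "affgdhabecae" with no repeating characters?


Input: "affgdhabecae"
Sliding window (track last position of each char):
  Position 0 ('a'): window [0,0] length 1 -- new best
  Position 1 ('f'): window [0,1] length 2 -- new best
  Position 2 ('f'): repeat (last at 1), move window start to 2
  Position 2 ('f'): window [2,2] length 1
  Position 3 ('g'): window [2,3] length 2
  Position 4 ('d'): window [2,4] length 3 -- new best
  Position 5 ('h'): window [2,5] length 4 -- new best
  Position 6 ('a'): window [2,6] length 5 -- new best
  Position 7 ('b'): window [2,7] length 6 -- new best
  Position 8 ('e'): window [2,8] length 7 -- new best
  Position 9 ('c'): window [2,9] length 8 -- new best
  Position 10 ('a'): repeat (last at 6), move window start to 7
  Position 10 ('a'): window [7,10] length 4
  Position 11 ('e'): repeat (last at 8), move window start to 9
  Position 11 ('e'): window [9,11] length 3
Longest substring with no repeats: "fgdhabec" with length 8

8


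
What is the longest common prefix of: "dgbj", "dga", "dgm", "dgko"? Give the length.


Words: dgbj, dga, dgm, dgko
  Position 0: all 'd' => match
  Position 1: all 'g' => match
  Position 2: ('b', 'a', 'm', 'k') => mismatch, stop
LCP = "dg" (length 2)

2


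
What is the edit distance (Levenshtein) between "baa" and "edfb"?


Computing edit distance: "baa" -> "edfb"
DP table:
           e    d    f    b
      0    1    2    3    4
  b   1    1    2    3    3
  a   2    2    2    3    4
  a   3    3    3    3    4
Edit distance = dp[3][4] = 4

4


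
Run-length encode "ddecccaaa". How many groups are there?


Input: ddecccaaa
Scanning for consecutive runs:
  Group 1: 'd' x 2 (positions 0-1)
  Group 2: 'e' x 1 (positions 2-2)
  Group 3: 'c' x 3 (positions 3-5)
  Group 4: 'a' x 3 (positions 6-8)
Total groups: 4

4


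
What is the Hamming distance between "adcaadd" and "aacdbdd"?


Comparing "adcaadd" and "aacdbdd" position by position:
  Position 0: 'a' vs 'a' => same
  Position 1: 'd' vs 'a' => differ
  Position 2: 'c' vs 'c' => same
  Position 3: 'a' vs 'd' => differ
  Position 4: 'a' vs 'b' => differ
  Position 5: 'd' vs 'd' => same
  Position 6: 'd' vs 'd' => same
Total differences (Hamming distance): 3

3


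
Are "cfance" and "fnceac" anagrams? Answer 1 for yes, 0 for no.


Strings: "cfance", "fnceac"
Sorted first:  accefn
Sorted second: accefn
Sorted forms match => anagrams

1


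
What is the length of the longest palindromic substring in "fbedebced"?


Input: "fbedebced"
Checking substrings for palindromes:
  [1:6] "bedeb" (len 5) => palindrome
  [2:5] "ede" (len 3) => palindrome
Longest palindromic substring: "bedeb" with length 5

5


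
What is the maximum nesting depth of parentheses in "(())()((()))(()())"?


Input: "(())()((()))(()())"
Tracking depth:
  Position 0 '(': depth becomes 1
  Position 1 '(': depth becomes 2
  Position 2 ')': depth becomes 1
  Position 3 ')': depth becomes 0
  Position 4 '(': depth becomes 1
  Position 5 ')': depth becomes 0
  Position 6 '(': depth becomes 1
  Position 7 '(': depth becomes 2
  Position 8 '(': depth becomes 3
  Position 9 ')': depth becomes 2
  Position 10 ')': depth becomes 1
  Position 11 ')': depth becomes 0
  Position 12 '(': depth becomes 1
  Position 13 '(': depth becomes 2
  Position 14 ')': depth becomes 1
  Position 15 '(': depth becomes 2
  Position 16 ')': depth becomes 1
  Position 17 ')': depth becomes 0
Maximum depth reached: 3

3


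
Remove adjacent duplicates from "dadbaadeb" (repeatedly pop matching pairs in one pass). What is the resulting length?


Input: dadbaadeb
Stack-based adjacent duplicate removal:
  Read 'd': push. Stack: d
  Read 'a': push. Stack: da
  Read 'd': push. Stack: dad
  Read 'b': push. Stack: dadb
  Read 'a': push. Stack: dadba
  Read 'a': matches stack top 'a' => pop. Stack: dadb
  Read 'd': push. Stack: dadbd
  Read 'e': push. Stack: dadbde
  Read 'b': push. Stack: dadbdeb
Final stack: "dadbdeb" (length 7)

7


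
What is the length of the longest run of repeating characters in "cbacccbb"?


Input: "cbacccbb"
Scanning for longest run:
  Position 1 ('b'): new char, reset run to 1
  Position 2 ('a'): new char, reset run to 1
  Position 3 ('c'): new char, reset run to 1
  Position 4 ('c'): continues run of 'c', length=2
  Position 5 ('c'): continues run of 'c', length=3
  Position 6 ('b'): new char, reset run to 1
  Position 7 ('b'): continues run of 'b', length=2
Longest run: 'c' with length 3

3


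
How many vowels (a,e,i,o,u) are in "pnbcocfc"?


Input: pnbcocfc
Checking each character:
  'p' at position 0: consonant
  'n' at position 1: consonant
  'b' at position 2: consonant
  'c' at position 3: consonant
  'o' at position 4: vowel (running total: 1)
  'c' at position 5: consonant
  'f' at position 6: consonant
  'c' at position 7: consonant
Total vowels: 1

1


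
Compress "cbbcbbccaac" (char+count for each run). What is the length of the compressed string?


Input: cbbcbbccaac
Runs:
  'c' x 1 => "c1"
  'b' x 2 => "b2"
  'c' x 1 => "c1"
  'b' x 2 => "b2"
  'c' x 2 => "c2"
  'a' x 2 => "a2"
  'c' x 1 => "c1"
Compressed: "c1b2c1b2c2a2c1"
Compressed length: 14

14


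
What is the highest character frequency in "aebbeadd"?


Input: aebbeadd
Character counts:
  'a': 2
  'b': 2
  'd': 2
  'e': 2
Maximum frequency: 2

2


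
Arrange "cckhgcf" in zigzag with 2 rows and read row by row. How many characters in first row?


Zigzag "cckhgcf" into 2 rows:
Placing characters:
  'c' => row 0
  'c' => row 1
  'k' => row 0
  'h' => row 1
  'g' => row 0
  'c' => row 1
  'f' => row 0
Rows:
  Row 0: "ckgf"
  Row 1: "chc"
First row length: 4

4


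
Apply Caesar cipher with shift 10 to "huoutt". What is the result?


Caesar cipher: shift "huoutt" by 10
  'h' (pos 7) + 10 = pos 17 = 'r'
  'u' (pos 20) + 10 = pos 4 = 'e'
  'o' (pos 14) + 10 = pos 24 = 'y'
  'u' (pos 20) + 10 = pos 4 = 'e'
  't' (pos 19) + 10 = pos 3 = 'd'
  't' (pos 19) + 10 = pos 3 = 'd'
Result: reyedd

reyedd


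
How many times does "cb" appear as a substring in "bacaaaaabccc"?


Searching for "cb" in "bacaaaaabccc"
Scanning each position:
  Position 0: "ba" => no
  Position 1: "ac" => no
  Position 2: "ca" => no
  Position 3: "aa" => no
  Position 4: "aa" => no
  Position 5: "aa" => no
  Position 6: "aa" => no
  Position 7: "ab" => no
  Position 8: "bc" => no
  Position 9: "cc" => no
  Position 10: "cc" => no
Total occurrences: 0

0


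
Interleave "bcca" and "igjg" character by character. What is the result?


Interleaving "bcca" and "igjg":
  Position 0: 'b' from first, 'i' from second => "bi"
  Position 1: 'c' from first, 'g' from second => "cg"
  Position 2: 'c' from first, 'j' from second => "cj"
  Position 3: 'a' from first, 'g' from second => "ag"
Result: bicgcjag

bicgcjag


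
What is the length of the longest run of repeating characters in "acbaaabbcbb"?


Input: "acbaaabbcbb"
Scanning for longest run:
  Position 1 ('c'): new char, reset run to 1
  Position 2 ('b'): new char, reset run to 1
  Position 3 ('a'): new char, reset run to 1
  Position 4 ('a'): continues run of 'a', length=2
  Position 5 ('a'): continues run of 'a', length=3
  Position 6 ('b'): new char, reset run to 1
  Position 7 ('b'): continues run of 'b', length=2
  Position 8 ('c'): new char, reset run to 1
  Position 9 ('b'): new char, reset run to 1
  Position 10 ('b'): continues run of 'b', length=2
Longest run: 'a' with length 3

3


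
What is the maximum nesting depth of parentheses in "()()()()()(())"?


Input: "()()()()()(())"
Tracking depth:
  Position 0 '(': depth becomes 1
  Position 1 ')': depth becomes 0
  Position 2 '(': depth becomes 1
  Position 3 ')': depth becomes 0
  Position 4 '(': depth becomes 1
  Position 5 ')': depth becomes 0
  Position 6 '(': depth becomes 1
  Position 7 ')': depth becomes 0
  Position 8 '(': depth becomes 1
  Position 9 ')': depth becomes 0
  Position 10 '(': depth becomes 1
  Position 11 '(': depth becomes 2
  Position 12 ')': depth becomes 1
  Position 13 ')': depth becomes 0
Maximum depth reached: 2

2


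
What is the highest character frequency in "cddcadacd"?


Input: cddcadacd
Character counts:
  'a': 2
  'c': 3
  'd': 4
Maximum frequency: 4

4


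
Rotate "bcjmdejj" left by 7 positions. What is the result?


Input: "bcjmdejj", rotate left by 7
First 7 characters: "bcjmdej"
Remaining characters: "j"
Concatenate remaining + first: "j" + "bcjmdej" = "jbcjmdej"

jbcjmdej


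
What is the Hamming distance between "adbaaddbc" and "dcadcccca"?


Comparing "adbaaddbc" and "dcadcccca" position by position:
  Position 0: 'a' vs 'd' => differ
  Position 1: 'd' vs 'c' => differ
  Position 2: 'b' vs 'a' => differ
  Position 3: 'a' vs 'd' => differ
  Position 4: 'a' vs 'c' => differ
  Position 5: 'd' vs 'c' => differ
  Position 6: 'd' vs 'c' => differ
  Position 7: 'b' vs 'c' => differ
  Position 8: 'c' vs 'a' => differ
Total differences (Hamming distance): 9

9


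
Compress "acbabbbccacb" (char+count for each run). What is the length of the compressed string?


Input: acbabbbccacb
Runs:
  'a' x 1 => "a1"
  'c' x 1 => "c1"
  'b' x 1 => "b1"
  'a' x 1 => "a1"
  'b' x 3 => "b3"
  'c' x 2 => "c2"
  'a' x 1 => "a1"
  'c' x 1 => "c1"
  'b' x 1 => "b1"
Compressed: "a1c1b1a1b3c2a1c1b1"
Compressed length: 18

18


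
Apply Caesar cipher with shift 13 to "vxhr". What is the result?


Caesar cipher: shift "vxhr" by 13
  'v' (pos 21) + 13 = pos 8 = 'i'
  'x' (pos 23) + 13 = pos 10 = 'k'
  'h' (pos 7) + 13 = pos 20 = 'u'
  'r' (pos 17) + 13 = pos 4 = 'e'
Result: ikue

ikue


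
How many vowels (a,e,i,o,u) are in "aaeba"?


Input: aaeba
Checking each character:
  'a' at position 0: vowel (running total: 1)
  'a' at position 1: vowel (running total: 2)
  'e' at position 2: vowel (running total: 3)
  'b' at position 3: consonant
  'a' at position 4: vowel (running total: 4)
Total vowels: 4

4


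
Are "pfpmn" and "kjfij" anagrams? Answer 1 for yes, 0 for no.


Strings: "pfpmn", "kjfij"
Sorted first:  fmnpp
Sorted second: fijjk
Differ at position 1: 'm' vs 'i' => not anagrams

0


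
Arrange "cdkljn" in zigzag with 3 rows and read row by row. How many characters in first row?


Zigzag "cdkljn" into 3 rows:
Placing characters:
  'c' => row 0
  'd' => row 1
  'k' => row 2
  'l' => row 1
  'j' => row 0
  'n' => row 1
Rows:
  Row 0: "cj"
  Row 1: "dln"
  Row 2: "k"
First row length: 2

2


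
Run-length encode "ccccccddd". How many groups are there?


Input: ccccccddd
Scanning for consecutive runs:
  Group 1: 'c' x 6 (positions 0-5)
  Group 2: 'd' x 3 (positions 6-8)
Total groups: 2

2


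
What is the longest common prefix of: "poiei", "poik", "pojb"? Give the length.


Words: poiei, poik, pojb
  Position 0: all 'p' => match
  Position 1: all 'o' => match
  Position 2: ('i', 'i', 'j') => mismatch, stop
LCP = "po" (length 2)

2


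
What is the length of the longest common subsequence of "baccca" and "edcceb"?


LCS of "baccca" and "edcceb"
DP table:
           e    d    c    c    e    b
      0    0    0    0    0    0    0
  b   0    0    0    0    0    0    1
  a   0    0    0    0    0    0    1
  c   0    0    0    1    1    1    1
  c   0    0    0    1    2    2    2
  c   0    0    0    1    2    2    2
  a   0    0    0    1    2    2    2
LCS length = dp[6][6] = 2

2


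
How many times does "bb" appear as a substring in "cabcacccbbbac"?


Searching for "bb" in "cabcacccbbbac"
Scanning each position:
  Position 0: "ca" => no
  Position 1: "ab" => no
  Position 2: "bc" => no
  Position 3: "ca" => no
  Position 4: "ac" => no
  Position 5: "cc" => no
  Position 6: "cc" => no
  Position 7: "cb" => no
  Position 8: "bb" => MATCH
  Position 9: "bb" => MATCH
  Position 10: "ba" => no
  Position 11: "ac" => no
Total occurrences: 2

2


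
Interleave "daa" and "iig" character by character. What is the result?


Interleaving "daa" and "iig":
  Position 0: 'd' from first, 'i' from second => "di"
  Position 1: 'a' from first, 'i' from second => "ai"
  Position 2: 'a' from first, 'g' from second => "ag"
Result: diaiag

diaiag


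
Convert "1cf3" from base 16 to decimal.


Input: "1cf3" in base 16
Positional expansion:
  Digit '1' (value 1) x 16^3 = 4096
  Digit 'c' (value 12) x 16^2 = 3072
  Digit 'f' (value 15) x 16^1 = 240
  Digit '3' (value 3) x 16^0 = 3
Sum = 7411

7411


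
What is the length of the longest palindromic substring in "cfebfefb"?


Input: "cfebfefb"
Checking substrings for palindromes:
  [3:8] "bfefb" (len 5) => palindrome
  [4:7] "fef" (len 3) => palindrome
Longest palindromic substring: "bfefb" with length 5

5


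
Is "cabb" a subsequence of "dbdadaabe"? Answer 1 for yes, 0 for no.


Check if "cabb" is a subsequence of "dbdadaabe"
Greedy scan:
  Position 0 ('d'): no match needed
  Position 1 ('b'): no match needed
  Position 2 ('d'): no match needed
  Position 3 ('a'): no match needed
  Position 4 ('d'): no match needed
  Position 5 ('a'): no match needed
  Position 6 ('a'): no match needed
  Position 7 ('b'): no match needed
  Position 8 ('e'): no match needed
Only matched 0/4 characters => not a subsequence

0


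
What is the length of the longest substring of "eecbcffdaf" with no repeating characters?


Input: "eecbcffdaf"
Sliding window (track last position of each char):
  Position 0 ('e'): window [0,0] length 1 -- new best
  Position 1 ('e'): repeat (last at 0), move window start to 1
  Position 1 ('e'): window [1,1] length 1
  Position 2 ('c'): window [1,2] length 2 -- new best
  Position 3 ('b'): window [1,3] length 3 -- new best
  Position 4 ('c'): repeat (last at 2), move window start to 3
  Position 4 ('c'): window [3,4] length 2
  Position 5 ('f'): window [3,5] length 3
  Position 6 ('f'): repeat (last at 5), move window start to 6
  Position 6 ('f'): window [6,6] length 1
  Position 7 ('d'): window [6,7] length 2
  Position 8 ('a'): window [6,8] length 3
  Position 9 ('f'): repeat (last at 6), move window start to 7
  Position 9 ('f'): window [7,9] length 3
Longest substring with no repeats: "ecb" with length 3

3


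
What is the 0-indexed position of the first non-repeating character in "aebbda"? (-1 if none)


Input: aebbda
Character frequencies:
  'a': 2
  'b': 2
  'd': 1
  'e': 1
Scanning left to right for freq == 1:
  Position 0 ('a'): freq=2, skip
  Position 1 ('e'): unique! => answer = 1

1


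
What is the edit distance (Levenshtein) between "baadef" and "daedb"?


Computing edit distance: "baadef" -> "daedb"
DP table:
           d    a    e    d    b
      0    1    2    3    4    5
  b   1    1    2    3    4    4
  a   2    2    1    2    3    4
  a   3    3    2    2    3    4
  d   4    3    3    3    2    3
  e   5    4    4    3    3    3
  f   6    5    5    4    4    4
Edit distance = dp[6][5] = 4

4


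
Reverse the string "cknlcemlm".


Input: cknlcemlm
Reading characters right to left:
  Position 8: 'm'
  Position 7: 'l'
  Position 6: 'm'
  Position 5: 'e'
  Position 4: 'c'
  Position 3: 'l'
  Position 2: 'n'
  Position 1: 'k'
  Position 0: 'c'
Reversed: mlmeclnkc

mlmeclnkc


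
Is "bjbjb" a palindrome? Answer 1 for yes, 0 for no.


Input: bjbjb
Reversed: bjbjb
  Compare pos 0 ('b') with pos 4 ('b'): match
  Compare pos 1 ('j') with pos 3 ('j'): match
Result: palindrome

1


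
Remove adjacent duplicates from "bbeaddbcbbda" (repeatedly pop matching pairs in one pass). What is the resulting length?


Input: bbeaddbcbbda
Stack-based adjacent duplicate removal:
  Read 'b': push. Stack: b
  Read 'b': matches stack top 'b' => pop. Stack: (empty)
  Read 'e': push. Stack: e
  Read 'a': push. Stack: ea
  Read 'd': push. Stack: ead
  Read 'd': matches stack top 'd' => pop. Stack: ea
  Read 'b': push. Stack: eab
  Read 'c': push. Stack: eabc
  Read 'b': push. Stack: eabcb
  Read 'b': matches stack top 'b' => pop. Stack: eabc
  Read 'd': push. Stack: eabcd
  Read 'a': push. Stack: eabcda
Final stack: "eabcda" (length 6)

6


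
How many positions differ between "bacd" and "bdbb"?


Comparing "bacd" and "bdbb" position by position:
  Position 0: 'b' vs 'b' => same
  Position 1: 'a' vs 'd' => DIFFER
  Position 2: 'c' vs 'b' => DIFFER
  Position 3: 'd' vs 'b' => DIFFER
Positions that differ: 3

3


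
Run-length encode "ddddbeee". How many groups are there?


Input: ddddbeee
Scanning for consecutive runs:
  Group 1: 'd' x 4 (positions 0-3)
  Group 2: 'b' x 1 (positions 4-4)
  Group 3: 'e' x 3 (positions 5-7)
Total groups: 3

3


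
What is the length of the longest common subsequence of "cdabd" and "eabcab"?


LCS of "cdabd" and "eabcab"
DP table:
           e    a    b    c    a    b
      0    0    0    0    0    0    0
  c   0    0    0    0    1    1    1
  d   0    0    0    0    1    1    1
  a   0    0    1    1    1    2    2
  b   0    0    1    2    2    2    3
  d   0    0    1    2    2    2    3
LCS length = dp[5][6] = 3

3


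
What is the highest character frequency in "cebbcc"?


Input: cebbcc
Character counts:
  'b': 2
  'c': 3
  'e': 1
Maximum frequency: 3

3


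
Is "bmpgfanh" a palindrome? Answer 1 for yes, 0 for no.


Input: bmpgfanh
Reversed: hnafgpmb
  Compare pos 0 ('b') with pos 7 ('h'): MISMATCH
  Compare pos 1 ('m') with pos 6 ('n'): MISMATCH
  Compare pos 2 ('p') with pos 5 ('a'): MISMATCH
  Compare pos 3 ('g') with pos 4 ('f'): MISMATCH
Result: not a palindrome

0


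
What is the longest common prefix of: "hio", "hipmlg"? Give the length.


Words: hio, hipmlg
  Position 0: all 'h' => match
  Position 1: all 'i' => match
  Position 2: ('o', 'p') => mismatch, stop
LCP = "hi" (length 2)

2


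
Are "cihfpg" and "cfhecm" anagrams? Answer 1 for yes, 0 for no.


Strings: "cihfpg", "cfhecm"
Sorted first:  cfghip
Sorted second: ccefhm
Differ at position 1: 'f' vs 'c' => not anagrams

0


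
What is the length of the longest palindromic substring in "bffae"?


Input: "bffae"
Checking substrings for palindromes:
  [1:3] "ff" (len 2) => palindrome
Longest palindromic substring: "ff" with length 2

2


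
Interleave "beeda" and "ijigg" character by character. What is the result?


Interleaving "beeda" and "ijigg":
  Position 0: 'b' from first, 'i' from second => "bi"
  Position 1: 'e' from first, 'j' from second => "ej"
  Position 2: 'e' from first, 'i' from second => "ei"
  Position 3: 'd' from first, 'g' from second => "dg"
  Position 4: 'a' from first, 'g' from second => "ag"
Result: biejeidgag

biejeidgag


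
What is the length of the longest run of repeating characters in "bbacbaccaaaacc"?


Input: "bbacbaccaaaacc"
Scanning for longest run:
  Position 1 ('b'): continues run of 'b', length=2
  Position 2 ('a'): new char, reset run to 1
  Position 3 ('c'): new char, reset run to 1
  Position 4 ('b'): new char, reset run to 1
  Position 5 ('a'): new char, reset run to 1
  Position 6 ('c'): new char, reset run to 1
  Position 7 ('c'): continues run of 'c', length=2
  Position 8 ('a'): new char, reset run to 1
  Position 9 ('a'): continues run of 'a', length=2
  Position 10 ('a'): continues run of 'a', length=3
  Position 11 ('a'): continues run of 'a', length=4
  Position 12 ('c'): new char, reset run to 1
  Position 13 ('c'): continues run of 'c', length=2
Longest run: 'a' with length 4

4


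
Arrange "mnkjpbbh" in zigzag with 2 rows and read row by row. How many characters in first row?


Zigzag "mnkjpbbh" into 2 rows:
Placing characters:
  'm' => row 0
  'n' => row 1
  'k' => row 0
  'j' => row 1
  'p' => row 0
  'b' => row 1
  'b' => row 0
  'h' => row 1
Rows:
  Row 0: "mkpb"
  Row 1: "njbh"
First row length: 4

4


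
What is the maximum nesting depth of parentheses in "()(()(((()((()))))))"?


Input: "()(()(((()((()))))))"
Tracking depth:
  Position 0 '(': depth becomes 1
  Position 1 ')': depth becomes 0
  Position 2 '(': depth becomes 1
  Position 3 '(': depth becomes 2
  Position 4 ')': depth becomes 1
  Position 5 '(': depth becomes 2
  Position 6 '(': depth becomes 3
  Position 7 '(': depth becomes 4
  Position 8 '(': depth becomes 5
  Position 9 ')': depth becomes 4
  Position 10 '(': depth becomes 5
  Position 11 '(': depth becomes 6
  Position 12 '(': depth becomes 7
  Position 13 ')': depth becomes 6
  Position 14 ')': depth becomes 5
  Position 15 ')': depth becomes 4
  Position 16 ')': depth becomes 3
  Position 17 ')': depth becomes 2
  Position 18 ')': depth becomes 1
  Position 19 ')': depth becomes 0
Maximum depth reached: 7

7


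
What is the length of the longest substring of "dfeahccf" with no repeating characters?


Input: "dfeahccf"
Sliding window (track last position of each char):
  Position 0 ('d'): window [0,0] length 1 -- new best
  Position 1 ('f'): window [0,1] length 2 -- new best
  Position 2 ('e'): window [0,2] length 3 -- new best
  Position 3 ('a'): window [0,3] length 4 -- new best
  Position 4 ('h'): window [0,4] length 5 -- new best
  Position 5 ('c'): window [0,5] length 6 -- new best
  Position 6 ('c'): repeat (last at 5), move window start to 6
  Position 6 ('c'): window [6,6] length 1
  Position 7 ('f'): window [6,7] length 2
Longest substring with no repeats: "dfeahc" with length 6

6


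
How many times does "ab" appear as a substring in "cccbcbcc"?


Searching for "ab" in "cccbcbcc"
Scanning each position:
  Position 0: "cc" => no
  Position 1: "cc" => no
  Position 2: "cb" => no
  Position 3: "bc" => no
  Position 4: "cb" => no
  Position 5: "bc" => no
  Position 6: "cc" => no
Total occurrences: 0

0


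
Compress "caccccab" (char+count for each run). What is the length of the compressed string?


Input: caccccab
Runs:
  'c' x 1 => "c1"
  'a' x 1 => "a1"
  'c' x 4 => "c4"
  'a' x 1 => "a1"
  'b' x 1 => "b1"
Compressed: "c1a1c4a1b1"
Compressed length: 10

10


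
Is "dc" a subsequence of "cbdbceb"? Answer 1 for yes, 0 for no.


Check if "dc" is a subsequence of "cbdbceb"
Greedy scan:
  Position 0 ('c'): no match needed
  Position 1 ('b'): no match needed
  Position 2 ('d'): matches sub[0] = 'd'
  Position 3 ('b'): no match needed
  Position 4 ('c'): matches sub[1] = 'c'
  Position 5 ('e'): no match needed
  Position 6 ('b'): no match needed
All 2 characters matched => is a subsequence

1


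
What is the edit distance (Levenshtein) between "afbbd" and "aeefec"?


Computing edit distance: "afbbd" -> "aeefec"
DP table:
           a    e    e    f    e    c
      0    1    2    3    4    5    6
  a   1    0    1    2    3    4    5
  f   2    1    1    2    2    3    4
  b   3    2    2    2    3    3    4
  b   4    3    3    3    3    4    4
  d   5    4    4    4    4    4    5
Edit distance = dp[5][6] = 5

5


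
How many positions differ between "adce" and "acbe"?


Comparing "adce" and "acbe" position by position:
  Position 0: 'a' vs 'a' => same
  Position 1: 'd' vs 'c' => DIFFER
  Position 2: 'c' vs 'b' => DIFFER
  Position 3: 'e' vs 'e' => same
Positions that differ: 2

2


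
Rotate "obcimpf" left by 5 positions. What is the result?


Input: "obcimpf", rotate left by 5
First 5 characters: "obcim"
Remaining characters: "pf"
Concatenate remaining + first: "pf" + "obcim" = "pfobcim"

pfobcim


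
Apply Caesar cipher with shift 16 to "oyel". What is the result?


Caesar cipher: shift "oyel" by 16
  'o' (pos 14) + 16 = pos 4 = 'e'
  'y' (pos 24) + 16 = pos 14 = 'o'
  'e' (pos 4) + 16 = pos 20 = 'u'
  'l' (pos 11) + 16 = pos 1 = 'b'
Result: eoub

eoub


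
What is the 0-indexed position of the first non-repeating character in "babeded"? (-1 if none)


Input: babeded
Character frequencies:
  'a': 1
  'b': 2
  'd': 2
  'e': 2
Scanning left to right for freq == 1:
  Position 0 ('b'): freq=2, skip
  Position 1 ('a'): unique! => answer = 1

1


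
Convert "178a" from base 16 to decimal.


Input: "178a" in base 16
Positional expansion:
  Digit '1' (value 1) x 16^3 = 4096
  Digit '7' (value 7) x 16^2 = 1792
  Digit '8' (value 8) x 16^1 = 128
  Digit 'a' (value 10) x 16^0 = 10
Sum = 6026

6026


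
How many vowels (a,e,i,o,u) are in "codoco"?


Input: codoco
Checking each character:
  'c' at position 0: consonant
  'o' at position 1: vowel (running total: 1)
  'd' at position 2: consonant
  'o' at position 3: vowel (running total: 2)
  'c' at position 4: consonant
  'o' at position 5: vowel (running total: 3)
Total vowels: 3

3


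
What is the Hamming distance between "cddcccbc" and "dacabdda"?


Comparing "cddcccbc" and "dacabdda" position by position:
  Position 0: 'c' vs 'd' => differ
  Position 1: 'd' vs 'a' => differ
  Position 2: 'd' vs 'c' => differ
  Position 3: 'c' vs 'a' => differ
  Position 4: 'c' vs 'b' => differ
  Position 5: 'c' vs 'd' => differ
  Position 6: 'b' vs 'd' => differ
  Position 7: 'c' vs 'a' => differ
Total differences (Hamming distance): 8

8


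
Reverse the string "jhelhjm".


Input: jhelhjm
Reading characters right to left:
  Position 6: 'm'
  Position 5: 'j'
  Position 4: 'h'
  Position 3: 'l'
  Position 2: 'e'
  Position 1: 'h'
  Position 0: 'j'
Reversed: mjhlehj

mjhlehj


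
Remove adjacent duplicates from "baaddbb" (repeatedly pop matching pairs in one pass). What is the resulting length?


Input: baaddbb
Stack-based adjacent duplicate removal:
  Read 'b': push. Stack: b
  Read 'a': push. Stack: ba
  Read 'a': matches stack top 'a' => pop. Stack: b
  Read 'd': push. Stack: bd
  Read 'd': matches stack top 'd' => pop. Stack: b
  Read 'b': matches stack top 'b' => pop. Stack: (empty)
  Read 'b': push. Stack: b
Final stack: "b" (length 1)

1
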